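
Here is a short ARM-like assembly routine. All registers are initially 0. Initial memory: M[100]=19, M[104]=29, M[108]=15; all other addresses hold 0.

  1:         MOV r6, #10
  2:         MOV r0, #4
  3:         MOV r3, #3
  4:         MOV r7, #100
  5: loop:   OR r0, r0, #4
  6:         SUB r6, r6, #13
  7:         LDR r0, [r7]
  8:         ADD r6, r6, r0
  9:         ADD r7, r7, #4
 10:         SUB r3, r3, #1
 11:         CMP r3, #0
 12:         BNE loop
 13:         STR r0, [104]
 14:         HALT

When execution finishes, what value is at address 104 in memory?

15

MOV r6, #10 → r6=10
MOV r0, #4 → r0=4
MOV r3, #3 → r3=3
MOV r7, #100 → r7=100
OR r0, r0, #4 → r0=4|4=4
SUB r6, r6, #13 → r6=10-13=-3
LDR r0, [r7] → r0=M[100]=19
ADD r6, r6, r0 → r6=(-3)+19=16
ADD r7, r7, #4 → r7=100+4=104
SUB r3, r3, #1 → r3=3-1=2
CMP r3, #0  (cmp 2,0)
BNE loop: taken
OR r0, r0, #4 → r0=19|4=23
SUB r6, r6, #13 → r6=16-13=3
LDR r0, [r7] → r0=M[104]=29
ADD r6, r6, r0 → r6=3+29=32
ADD r7, r7, #4 → r7=104+4=108
SUB r3, r3, #1 → r3=2-1=1
CMP r3, #0  (cmp 1,0)
BNE loop: taken
OR r0, r0, #4 → r0=29|4=29
SUB r6, r6, #13 → r6=32-13=19
LDR r0, [r7] → r0=M[108]=15
ADD r6, r6, r0 → r6=19+15=34
ADD r7, r7, #4 → r7=108+4=112
SUB r3, r3, #1 → r3=1-1=0
CMP r3, #0  (cmp 0,0)
BNE loop: not taken
STR r0, [104] → M[104]=15
halt.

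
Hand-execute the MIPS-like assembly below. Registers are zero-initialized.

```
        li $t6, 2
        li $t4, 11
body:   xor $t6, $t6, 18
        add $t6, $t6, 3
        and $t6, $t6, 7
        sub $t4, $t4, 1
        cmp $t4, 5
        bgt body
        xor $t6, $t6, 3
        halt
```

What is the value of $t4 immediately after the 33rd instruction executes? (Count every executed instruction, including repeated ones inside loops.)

6

$t6=2
$t4=11
$t6=2^18=16
$t6=16+3=19
$t6=19&7=3
$t4=11-1=10
cmp $t4, 5  (cmp 10,5)
bgt body: taken
$t6=3^18=17
$t6=17+3=20
$t6=20&7=4
$t4=10-1=9
cmp $t4, 5  (cmp 9,5)
bgt body: taken
$t6=4^18=22
$t6=22+3=25
$t6=25&7=1
$t4=9-1=8
cmp $t4, 5  (cmp 8,5)
bgt body: taken
$t6=1^18=19
$t6=19+3=22
$t6=22&7=6
$t4=8-1=7
cmp $t4, 5  (cmp 7,5)
bgt body: taken
$t6=6^18=20
$t6=20+3=23
$t6=23&7=7
$t4=7-1=6
cmp $t4, 5  (cmp 6,5)
bgt body: taken
$t6=7^18=21
After step 33: $t4 = 6.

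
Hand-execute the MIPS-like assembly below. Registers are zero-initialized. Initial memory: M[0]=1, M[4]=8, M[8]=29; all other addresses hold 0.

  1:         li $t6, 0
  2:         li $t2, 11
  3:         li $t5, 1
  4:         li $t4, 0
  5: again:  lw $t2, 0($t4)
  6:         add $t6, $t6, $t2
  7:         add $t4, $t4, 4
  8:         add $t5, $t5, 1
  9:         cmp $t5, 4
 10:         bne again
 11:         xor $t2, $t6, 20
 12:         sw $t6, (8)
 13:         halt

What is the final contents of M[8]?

$t6=0
$t2=11
$t5=1
$t4=0
$t2=M[0]=1
$t6=0+1=1
$t4=0+4=4
$t5=1+1=2
cmp $t5, 4  (cmp 2,4)
bne again: taken
$t2=M[4]=8
$t6=1+8=9
$t4=4+4=8
$t5=2+1=3
cmp $t5, 4  (cmp 3,4)
bne again: taken
$t2=M[8]=29
$t6=9+29=38
$t4=8+4=12
$t5=3+1=4
cmp $t5, 4  (cmp 4,4)
bne again: not taken
$t2=38^20=50
sw $t6, (8) → M[8]=38
halt.

38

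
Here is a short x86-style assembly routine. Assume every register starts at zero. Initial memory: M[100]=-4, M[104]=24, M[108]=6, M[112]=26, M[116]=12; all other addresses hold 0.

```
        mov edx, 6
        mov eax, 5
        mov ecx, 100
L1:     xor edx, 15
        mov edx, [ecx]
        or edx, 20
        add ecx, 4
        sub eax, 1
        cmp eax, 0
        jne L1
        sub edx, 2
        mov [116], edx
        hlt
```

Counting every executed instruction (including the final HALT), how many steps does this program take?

41

mov edx, 6 → edx=6
mov eax, 5 → eax=5
mov ecx, 100 → ecx=100
xor edx, 15 → edx=6^15=9
mov edx, [ecx] → edx=M[100]=-4
or edx, 20 → edx=(-4)|20=-4
add ecx, 4 → ecx=100+4=104
sub eax, 1 → eax=5-1=4
cmp eax, 0  (cmp 4,0)
jne L1: taken
xor edx, 15 → edx=(-4)^15=-13
mov edx, [ecx] → edx=M[104]=24
or edx, 20 → edx=24|20=28
add ecx, 4 → ecx=104+4=108
sub eax, 1 → eax=4-1=3
cmp eax, 0  (cmp 3,0)
jne L1: taken
xor edx, 15 → edx=28^15=19
mov edx, [ecx] → edx=M[108]=6
or edx, 20 → edx=6|20=22
add ecx, 4 → ecx=108+4=112
sub eax, 1 → eax=3-1=2
cmp eax, 0  (cmp 2,0)
jne L1: taken
xor edx, 15 → edx=22^15=25
mov edx, [ecx] → edx=M[112]=26
or edx, 20 → edx=26|20=30
add ecx, 4 → ecx=112+4=116
sub eax, 1 → eax=2-1=1
cmp eax, 0  (cmp 1,0)
jne L1: taken
xor edx, 15 → edx=30^15=17
mov edx, [ecx] → edx=M[116]=12
or edx, 20 → edx=12|20=28
add ecx, 4 → ecx=116+4=120
sub eax, 1 → eax=1-1=0
cmp eax, 0  (cmp 0,0)
jne L1: not taken
sub edx, 2 → edx=28-2=26
mov [116], edx → M[116]=26
halt.
Total executed instructions: 41.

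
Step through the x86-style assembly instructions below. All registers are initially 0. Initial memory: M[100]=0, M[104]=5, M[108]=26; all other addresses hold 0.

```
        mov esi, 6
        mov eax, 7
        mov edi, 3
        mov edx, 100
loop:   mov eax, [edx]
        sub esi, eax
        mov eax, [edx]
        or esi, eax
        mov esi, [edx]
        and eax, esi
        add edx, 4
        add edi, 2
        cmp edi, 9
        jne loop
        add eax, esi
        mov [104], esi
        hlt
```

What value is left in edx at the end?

112

mov esi, 6 → esi=6
mov eax, 7 → eax=7
mov edi, 3 → edi=3
mov edx, 100 → edx=100
mov eax, [edx] → eax=M[100]=0
sub esi, eax → esi=6-0=6
mov eax, [edx] → eax=M[100]=0
or esi, eax → esi=6|0=6
mov esi, [edx] → esi=M[100]=0
and eax, esi → eax=0&0=0
add edx, 4 → edx=100+4=104
add edi, 2 → edi=3+2=5
cmp edi, 9  (cmp 5,9)
jne loop: taken
mov eax, [edx] → eax=M[104]=5
sub esi, eax → esi=0-5=-5
mov eax, [edx] → eax=M[104]=5
or esi, eax → esi=(-5)|5=-1
mov esi, [edx] → esi=M[104]=5
and eax, esi → eax=5&5=5
add edx, 4 → edx=104+4=108
add edi, 2 → edi=5+2=7
cmp edi, 9  (cmp 7,9)
jne loop: taken
mov eax, [edx] → eax=M[108]=26
sub esi, eax → esi=5-26=-21
mov eax, [edx] → eax=M[108]=26
or esi, eax → esi=(-21)|26=-5
mov esi, [edx] → esi=M[108]=26
and eax, esi → eax=26&26=26
add edx, 4 → edx=108+4=112
add edi, 2 → edi=7+2=9
cmp edi, 9  (cmp 9,9)
jne loop: not taken
add eax, esi → eax=26+26=52
mov [104], esi → M[104]=26
halt.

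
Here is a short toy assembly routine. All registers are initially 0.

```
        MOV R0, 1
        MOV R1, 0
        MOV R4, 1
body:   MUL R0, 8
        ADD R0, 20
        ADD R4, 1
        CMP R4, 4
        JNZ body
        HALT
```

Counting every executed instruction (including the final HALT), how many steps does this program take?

after MOV R0, 1: R0=1
after MOV R1, 0: R1=0
after MOV R4, 1: R4=1
after MUL R0, 8: R0=1*8=8
after ADD R0, 20: R0=8+20=28
after ADD R4, 1: R4=1+1=2
CMP R4, 4  (cmp 2,4)
JNZ body: taken
after MUL R0, 8: R0=28*8=224
after ADD R0, 20: R0=224+20=244
after ADD R4, 1: R4=2+1=3
CMP R4, 4  (cmp 3,4)
JNZ body: taken
after MUL R0, 8: R0=244*8=1952
after ADD R0, 20: R0=1952+20=1972
after ADD R4, 1: R4=3+1=4
CMP R4, 4  (cmp 4,4)
JNZ body: not taken
halt.
Total executed instructions: 19.

19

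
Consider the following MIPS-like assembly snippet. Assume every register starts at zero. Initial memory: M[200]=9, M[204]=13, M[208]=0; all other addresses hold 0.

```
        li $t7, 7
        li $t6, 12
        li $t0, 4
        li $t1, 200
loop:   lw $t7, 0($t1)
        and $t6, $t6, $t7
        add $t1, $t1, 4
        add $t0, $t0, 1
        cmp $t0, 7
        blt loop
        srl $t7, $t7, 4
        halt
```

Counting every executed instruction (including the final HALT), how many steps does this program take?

after li $t7, 7: $t7=7
after li $t6, 12: $t6=12
after li $t0, 4: $t0=4
after li $t1, 200: $t1=200
after lw $t7, 0($t1): $t7=M[200]=9
after and $t6, $t6, $t7: $t6=12&9=8
after add $t1, $t1, 4: $t1=200+4=204
after add $t0, $t0, 1: $t0=4+1=5
cmp $t0, 7  (cmp 5,7)
blt loop: taken
after lw $t7, 0($t1): $t7=M[204]=13
after and $t6, $t6, $t7: $t6=8&13=8
after add $t1, $t1, 4: $t1=204+4=208
after add $t0, $t0, 1: $t0=5+1=6
cmp $t0, 7  (cmp 6,7)
blt loop: taken
after lw $t7, 0($t1): $t7=M[208]=0
after and $t6, $t6, $t7: $t6=8&0=0
after add $t1, $t1, 4: $t1=208+4=212
after add $t0, $t0, 1: $t0=6+1=7
cmp $t0, 7  (cmp 7,7)
blt loop: not taken
after srl $t7, $t7, 4: $t7=0>>4=0
halt.
Total executed instructions: 24.

24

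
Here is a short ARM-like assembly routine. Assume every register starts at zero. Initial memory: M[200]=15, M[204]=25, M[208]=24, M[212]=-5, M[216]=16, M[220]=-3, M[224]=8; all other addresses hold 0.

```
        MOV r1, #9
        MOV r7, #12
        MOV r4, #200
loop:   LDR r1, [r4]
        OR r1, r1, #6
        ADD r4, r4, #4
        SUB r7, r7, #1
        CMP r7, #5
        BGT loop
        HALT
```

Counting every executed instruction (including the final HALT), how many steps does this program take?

46

after MOV r1, #9: r1=9
after MOV r7, #12: r7=12
after MOV r4, #200: r4=200
after LDR r1, [r4]: r1=M[200]=15
after OR r1, r1, #6: r1=15|6=15
after ADD r4, r4, #4: r4=200+4=204
after SUB r7, r7, #1: r7=12-1=11
CMP r7, #5  (cmp 11,5)
BGT loop: taken
after LDR r1, [r4]: r1=M[204]=25
after OR r1, r1, #6: r1=25|6=31
after ADD r4, r4, #4: r4=204+4=208
after SUB r7, r7, #1: r7=11-1=10
CMP r7, #5  (cmp 10,5)
BGT loop: taken
after LDR r1, [r4]: r1=M[208]=24
after OR r1, r1, #6: r1=24|6=30
after ADD r4, r4, #4: r4=208+4=212
after SUB r7, r7, #1: r7=10-1=9
CMP r7, #5  (cmp 9,5)
BGT loop: taken
after LDR r1, [r4]: r1=M[212]=-5
after OR r1, r1, #6: r1=(-5)|6=-1
after ADD r4, r4, #4: r4=212+4=216
after SUB r7, r7, #1: r7=9-1=8
CMP r7, #5  (cmp 8,5)
BGT loop: taken
after LDR r1, [r4]: r1=M[216]=16
after OR r1, r1, #6: r1=16|6=22
after ADD r4, r4, #4: r4=216+4=220
after SUB r7, r7, #1: r7=8-1=7
CMP r7, #5  (cmp 7,5)
BGT loop: taken
after LDR r1, [r4]: r1=M[220]=-3
after OR r1, r1, #6: r1=(-3)|6=-1
after ADD r4, r4, #4: r4=220+4=224
after SUB r7, r7, #1: r7=7-1=6
CMP r7, #5  (cmp 6,5)
BGT loop: taken
after LDR r1, [r4]: r1=M[224]=8
after OR r1, r1, #6: r1=8|6=14
after ADD r4, r4, #4: r4=224+4=228
after SUB r7, r7, #1: r7=6-1=5
CMP r7, #5  (cmp 5,5)
BGT loop: not taken
halt.
Total executed instructions: 46.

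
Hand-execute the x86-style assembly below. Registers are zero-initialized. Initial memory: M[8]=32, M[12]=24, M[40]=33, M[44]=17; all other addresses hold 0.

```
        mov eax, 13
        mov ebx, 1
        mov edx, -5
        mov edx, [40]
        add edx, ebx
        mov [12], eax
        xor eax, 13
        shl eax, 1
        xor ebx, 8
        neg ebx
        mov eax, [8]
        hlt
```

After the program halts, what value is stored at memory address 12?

after mov eax, 13: eax=13
after mov ebx, 1: ebx=1
after mov edx, -5: edx=-5
after mov edx, [40]: edx=M[40]=33
after add edx, ebx: edx=33+1=34
mov [12], eax → M[12]=13
after xor eax, 13: eax=13^13=0
after shl eax, 1: eax=0<<1=0
after xor ebx, 8: ebx=1^8=9
after neg ebx: ebx=-(9)=-9
after mov eax, [8]: eax=M[8]=32
halt.

13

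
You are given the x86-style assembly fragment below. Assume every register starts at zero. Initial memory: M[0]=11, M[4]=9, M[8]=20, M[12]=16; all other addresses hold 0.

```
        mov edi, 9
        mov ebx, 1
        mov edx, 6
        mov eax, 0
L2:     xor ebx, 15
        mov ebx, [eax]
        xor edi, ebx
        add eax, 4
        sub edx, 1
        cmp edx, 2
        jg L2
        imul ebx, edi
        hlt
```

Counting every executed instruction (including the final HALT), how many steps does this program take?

edi=9
ebx=1
edx=6
eax=0
ebx=1^15=14
ebx=M[0]=11
edi=9^11=2
eax=0+4=4
edx=6-1=5
cmp edx, 2  (cmp 5,2)
jg L2: taken
ebx=11^15=4
ebx=M[4]=9
edi=2^9=11
eax=4+4=8
edx=5-1=4
cmp edx, 2  (cmp 4,2)
jg L2: taken
ebx=9^15=6
ebx=M[8]=20
edi=11^20=31
eax=8+4=12
edx=4-1=3
cmp edx, 2  (cmp 3,2)
jg L2: taken
ebx=20^15=27
ebx=M[12]=16
edi=31^16=15
eax=12+4=16
edx=3-1=2
cmp edx, 2  (cmp 2,2)
jg L2: not taken
ebx=16*15=240
halt.
Total executed instructions: 34.

34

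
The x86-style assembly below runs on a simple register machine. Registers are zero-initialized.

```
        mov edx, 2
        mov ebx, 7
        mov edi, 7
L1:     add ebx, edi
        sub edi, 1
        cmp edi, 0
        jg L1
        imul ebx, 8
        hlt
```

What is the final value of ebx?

edx=2
ebx=7
edi=7
ebx=7+7=14
edi=7-1=6
cmp edi, 0  (cmp 6,0)
jg L1: taken
ebx=14+6=20
edi=6-1=5
cmp edi, 0  (cmp 5,0)
jg L1: taken
ebx=20+5=25
edi=5-1=4
cmp edi, 0  (cmp 4,0)
jg L1: taken
ebx=25+4=29
edi=4-1=3
cmp edi, 0  (cmp 3,0)
jg L1: taken
ebx=29+3=32
edi=3-1=2
cmp edi, 0  (cmp 2,0)
jg L1: taken
ebx=32+2=34
edi=2-1=1
cmp edi, 0  (cmp 1,0)
jg L1: taken
ebx=34+1=35
edi=1-1=0
cmp edi, 0  (cmp 0,0)
jg L1: not taken
ebx=35*8=280
halt.

280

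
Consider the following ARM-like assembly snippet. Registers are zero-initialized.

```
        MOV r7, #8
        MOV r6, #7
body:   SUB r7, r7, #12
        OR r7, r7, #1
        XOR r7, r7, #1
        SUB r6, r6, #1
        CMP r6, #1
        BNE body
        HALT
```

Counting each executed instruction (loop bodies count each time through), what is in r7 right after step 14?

-16

MOV r7, #8 → r7=8
MOV r6, #7 → r6=7
SUB r7, r7, #12 → r7=8-12=-4
OR r7, r7, #1 → r7=(-4)|1=-3
XOR r7, r7, #1 → r7=(-3)^1=-4
SUB r6, r6, #1 → r6=7-1=6
CMP r6, #1  (cmp 6,1)
BNE body: taken
SUB r7, r7, #12 → r7=(-4)-12=-16
OR r7, r7, #1 → r7=(-16)|1=-15
XOR r7, r7, #1 → r7=(-15)^1=-16
SUB r6, r6, #1 → r6=6-1=5
CMP r6, #1  (cmp 5,1)
BNE body: taken
After step 14: r7 = -16.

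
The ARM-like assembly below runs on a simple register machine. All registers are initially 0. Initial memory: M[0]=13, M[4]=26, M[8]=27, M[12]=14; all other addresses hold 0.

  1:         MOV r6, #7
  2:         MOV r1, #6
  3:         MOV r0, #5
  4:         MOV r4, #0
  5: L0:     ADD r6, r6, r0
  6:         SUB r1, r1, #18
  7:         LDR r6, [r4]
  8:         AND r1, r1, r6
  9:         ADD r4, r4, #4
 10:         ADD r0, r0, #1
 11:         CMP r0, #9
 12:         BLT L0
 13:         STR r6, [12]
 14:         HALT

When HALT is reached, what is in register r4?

after MOV r6, #7: r6=7
after MOV r1, #6: r1=6
after MOV r0, #5: r0=5
after MOV r4, #0: r4=0
after ADD r6, r6, r0: r6=7+5=12
after SUB r1, r1, #18: r1=6-18=-12
after LDR r6, [r4]: r6=M[0]=13
after AND r1, r1, r6: r1=(-12)&13=4
after ADD r4, r4, #4: r4=0+4=4
after ADD r0, r0, #1: r0=5+1=6
CMP r0, #9  (cmp 6,9)
BLT L0: taken
after ADD r6, r6, r0: r6=13+6=19
after SUB r1, r1, #18: r1=4-18=-14
after LDR r6, [r4]: r6=M[4]=26
after AND r1, r1, r6: r1=(-14)&26=18
after ADD r4, r4, #4: r4=4+4=8
after ADD r0, r0, #1: r0=6+1=7
CMP r0, #9  (cmp 7,9)
BLT L0: taken
after ADD r6, r6, r0: r6=26+7=33
after SUB r1, r1, #18: r1=18-18=0
after LDR r6, [r4]: r6=M[8]=27
after AND r1, r1, r6: r1=0&27=0
after ADD r4, r4, #4: r4=8+4=12
after ADD r0, r0, #1: r0=7+1=8
CMP r0, #9  (cmp 8,9)
BLT L0: taken
after ADD r6, r6, r0: r6=27+8=35
after SUB r1, r1, #18: r1=0-18=-18
after LDR r6, [r4]: r6=M[12]=14
after AND r1, r1, r6: r1=(-18)&14=14
after ADD r4, r4, #4: r4=12+4=16
after ADD r0, r0, #1: r0=8+1=9
CMP r0, #9  (cmp 9,9)
BLT L0: not taken
STR r6, [12] → M[12]=14
halt.

16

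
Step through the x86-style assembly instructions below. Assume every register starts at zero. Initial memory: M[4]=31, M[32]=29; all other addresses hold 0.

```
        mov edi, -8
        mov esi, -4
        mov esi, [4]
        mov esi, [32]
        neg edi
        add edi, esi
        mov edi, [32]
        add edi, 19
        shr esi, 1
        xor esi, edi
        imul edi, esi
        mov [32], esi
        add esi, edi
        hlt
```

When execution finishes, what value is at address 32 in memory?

62

edi=-8
esi=-4
esi=M[4]=31
esi=M[32]=29
edi=-(-8)=8
edi=8+29=37
edi=M[32]=29
edi=29+19=48
esi=29>>1=14
esi=14^48=62
edi=48*62=2976
mov [32], esi → M[32]=62
esi=62+2976=3038
halt.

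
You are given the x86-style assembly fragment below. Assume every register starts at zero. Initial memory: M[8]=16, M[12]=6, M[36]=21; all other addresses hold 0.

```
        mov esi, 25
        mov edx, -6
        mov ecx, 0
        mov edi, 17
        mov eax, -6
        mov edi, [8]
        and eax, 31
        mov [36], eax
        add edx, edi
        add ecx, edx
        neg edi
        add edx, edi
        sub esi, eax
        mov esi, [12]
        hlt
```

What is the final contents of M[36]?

esi=25
edx=-6
ecx=0
edi=17
eax=-6
edi=M[8]=16
eax=(-6)&31=26
mov [36], eax → M[36]=26
edx=(-6)+16=10
ecx=0+10=10
edi=-(16)=-16
edx=10+(-16)=-6
esi=25-26=-1
esi=M[12]=6
halt.

26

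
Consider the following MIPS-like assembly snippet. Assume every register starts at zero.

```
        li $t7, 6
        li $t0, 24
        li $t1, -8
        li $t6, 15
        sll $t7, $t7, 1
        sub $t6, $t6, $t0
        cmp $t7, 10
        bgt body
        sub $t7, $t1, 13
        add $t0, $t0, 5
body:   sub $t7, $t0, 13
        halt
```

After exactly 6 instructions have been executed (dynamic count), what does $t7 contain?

li $t7, 6 → $t7=6
li $t0, 24 → $t0=24
li $t1, -8 → $t1=-8
li $t6, 15 → $t6=15
sll $t7, $t7, 1 → $t7=6<<1=12
sub $t6, $t6, $t0 → $t6=15-24=-9
After step 6: $t7 = 12.

12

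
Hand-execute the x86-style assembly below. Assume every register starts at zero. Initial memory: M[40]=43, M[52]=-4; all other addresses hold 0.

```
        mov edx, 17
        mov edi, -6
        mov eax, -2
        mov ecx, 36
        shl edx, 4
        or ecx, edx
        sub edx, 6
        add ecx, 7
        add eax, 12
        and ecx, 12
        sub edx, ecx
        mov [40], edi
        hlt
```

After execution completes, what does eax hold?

10

after mov edx, 17: edx=17
after mov edi, -6: edi=-6
after mov eax, -2: eax=-2
after mov ecx, 36: ecx=36
after shl edx, 4: edx=17<<4=272
after or ecx, edx: ecx=36|272=308
after sub edx, 6: edx=272-6=266
after add ecx, 7: ecx=308+7=315
after add eax, 12: eax=(-2)+12=10
after and ecx, 12: ecx=315&12=8
after sub edx, ecx: edx=266-8=258
mov [40], edi → M[40]=-6
halt.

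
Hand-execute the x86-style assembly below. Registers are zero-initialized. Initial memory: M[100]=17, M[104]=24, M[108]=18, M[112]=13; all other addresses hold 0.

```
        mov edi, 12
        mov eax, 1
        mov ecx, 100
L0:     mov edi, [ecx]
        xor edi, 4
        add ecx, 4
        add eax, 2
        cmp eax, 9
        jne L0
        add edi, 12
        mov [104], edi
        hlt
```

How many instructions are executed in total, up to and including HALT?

30

mov edi, 12 → edi=12
mov eax, 1 → eax=1
mov ecx, 100 → ecx=100
mov edi, [ecx] → edi=M[100]=17
xor edi, 4 → edi=17^4=21
add ecx, 4 → ecx=100+4=104
add eax, 2 → eax=1+2=3
cmp eax, 9  (cmp 3,9)
jne L0: taken
mov edi, [ecx] → edi=M[104]=24
xor edi, 4 → edi=24^4=28
add ecx, 4 → ecx=104+4=108
add eax, 2 → eax=3+2=5
cmp eax, 9  (cmp 5,9)
jne L0: taken
mov edi, [ecx] → edi=M[108]=18
xor edi, 4 → edi=18^4=22
add ecx, 4 → ecx=108+4=112
add eax, 2 → eax=5+2=7
cmp eax, 9  (cmp 7,9)
jne L0: taken
mov edi, [ecx] → edi=M[112]=13
xor edi, 4 → edi=13^4=9
add ecx, 4 → ecx=112+4=116
add eax, 2 → eax=7+2=9
cmp eax, 9  (cmp 9,9)
jne L0: not taken
add edi, 12 → edi=9+12=21
mov [104], edi → M[104]=21
halt.
Total executed instructions: 30.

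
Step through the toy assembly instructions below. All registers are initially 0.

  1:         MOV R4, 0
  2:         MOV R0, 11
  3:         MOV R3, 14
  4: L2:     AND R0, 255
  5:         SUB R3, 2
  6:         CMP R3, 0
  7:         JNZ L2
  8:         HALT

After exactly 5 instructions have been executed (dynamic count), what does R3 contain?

MOV R4, 0 → R4=0
MOV R0, 11 → R0=11
MOV R3, 14 → R3=14
AND R0, 255 → R0=11&255=11
SUB R3, 2 → R3=14-2=12
After step 5: R3 = 12.

12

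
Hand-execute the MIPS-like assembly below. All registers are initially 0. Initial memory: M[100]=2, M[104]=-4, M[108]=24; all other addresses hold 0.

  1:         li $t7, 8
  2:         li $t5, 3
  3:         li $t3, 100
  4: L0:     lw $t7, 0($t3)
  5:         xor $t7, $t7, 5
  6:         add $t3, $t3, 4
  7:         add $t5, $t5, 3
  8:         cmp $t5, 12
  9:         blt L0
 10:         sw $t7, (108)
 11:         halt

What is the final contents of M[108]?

li $t7, 8 → $t7=8
li $t5, 3 → $t5=3
li $t3, 100 → $t3=100
lw $t7, 0($t3) → $t7=M[100]=2
xor $t7, $t7, 5 → $t7=2^5=7
add $t3, $t3, 4 → $t3=100+4=104
add $t5, $t5, 3 → $t5=3+3=6
cmp $t5, 12  (cmp 6,12)
blt L0: taken
lw $t7, 0($t3) → $t7=M[104]=-4
xor $t7, $t7, 5 → $t7=(-4)^5=-7
add $t3, $t3, 4 → $t3=104+4=108
add $t5, $t5, 3 → $t5=6+3=9
cmp $t5, 12  (cmp 9,12)
blt L0: taken
lw $t7, 0($t3) → $t7=M[108]=24
xor $t7, $t7, 5 → $t7=24^5=29
add $t3, $t3, 4 → $t3=108+4=112
add $t5, $t5, 3 → $t5=9+3=12
cmp $t5, 12  (cmp 12,12)
blt L0: not taken
sw $t7, (108) → M[108]=29
halt.

29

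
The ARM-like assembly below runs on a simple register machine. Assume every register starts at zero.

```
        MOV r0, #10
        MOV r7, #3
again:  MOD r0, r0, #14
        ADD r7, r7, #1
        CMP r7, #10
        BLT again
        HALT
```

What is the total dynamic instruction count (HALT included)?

after MOV r0, #10: r0=10
after MOV r7, #3: r7=3
after MOD r0, r0, #14: r0=10%14=10
after ADD r7, r7, #1: r7=3+1=4
CMP r7, #10  (cmp 4,10)
BLT again: taken
after MOD r0, r0, #14: r0=10%14=10
after ADD r7, r7, #1: r7=4+1=5
CMP r7, #10  (cmp 5,10)
BLT again: taken
after MOD r0, r0, #14: r0=10%14=10
after ADD r7, r7, #1: r7=5+1=6
CMP r7, #10  (cmp 6,10)
BLT again: taken
after MOD r0, r0, #14: r0=10%14=10
after ADD r7, r7, #1: r7=6+1=7
CMP r7, #10  (cmp 7,10)
BLT again: taken
after MOD r0, r0, #14: r0=10%14=10
after ADD r7, r7, #1: r7=7+1=8
CMP r7, #10  (cmp 8,10)
BLT again: taken
after MOD r0, r0, #14: r0=10%14=10
after ADD r7, r7, #1: r7=8+1=9
CMP r7, #10  (cmp 9,10)
BLT again: taken
after MOD r0, r0, #14: r0=10%14=10
after ADD r7, r7, #1: r7=9+1=10
CMP r7, #10  (cmp 10,10)
BLT again: not taken
halt.
Total executed instructions: 31.

31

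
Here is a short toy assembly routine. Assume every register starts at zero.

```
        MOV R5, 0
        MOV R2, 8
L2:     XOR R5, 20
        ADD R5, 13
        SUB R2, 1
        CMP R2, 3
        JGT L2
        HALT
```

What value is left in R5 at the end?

157

MOV R5, 0 → R5=0
MOV R2, 8 → R2=8
XOR R5, 20 → R5=0^20=20
ADD R5, 13 → R5=20+13=33
SUB R2, 1 → R2=8-1=7
CMP R2, 3  (cmp 7,3)
JGT L2: taken
XOR R5, 20 → R5=33^20=53
ADD R5, 13 → R5=53+13=66
SUB R2, 1 → R2=7-1=6
CMP R2, 3  (cmp 6,3)
JGT L2: taken
XOR R5, 20 → R5=66^20=86
ADD R5, 13 → R5=86+13=99
SUB R2, 1 → R2=6-1=5
CMP R2, 3  (cmp 5,3)
JGT L2: taken
XOR R5, 20 → R5=99^20=119
ADD R5, 13 → R5=119+13=132
SUB R2, 1 → R2=5-1=4
CMP R2, 3  (cmp 4,3)
JGT L2: taken
XOR R5, 20 → R5=132^20=144
ADD R5, 13 → R5=144+13=157
SUB R2, 1 → R2=4-1=3
CMP R2, 3  (cmp 3,3)
JGT L2: not taken
halt.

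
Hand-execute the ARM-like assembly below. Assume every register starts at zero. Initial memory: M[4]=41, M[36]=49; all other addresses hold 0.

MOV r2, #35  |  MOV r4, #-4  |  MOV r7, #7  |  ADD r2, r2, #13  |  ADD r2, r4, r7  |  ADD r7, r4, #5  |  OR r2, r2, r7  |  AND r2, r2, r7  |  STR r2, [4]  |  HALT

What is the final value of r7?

1

r2=35
r4=-4
r7=7
r2=35+13=48
r2=(-4)+7=3
r7=(-4)+5=1
r2=3|1=3
r2=3&1=1
STR r2, [4] → M[4]=1
halt.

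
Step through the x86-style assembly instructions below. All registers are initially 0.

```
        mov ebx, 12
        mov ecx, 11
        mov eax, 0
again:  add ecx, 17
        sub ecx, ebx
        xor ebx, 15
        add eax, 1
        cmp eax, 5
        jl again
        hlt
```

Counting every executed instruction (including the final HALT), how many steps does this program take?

34

ebx=12
ecx=11
eax=0
ecx=11+17=28
ecx=28-12=16
ebx=12^15=3
eax=0+1=1
cmp eax, 5  (cmp 1,5)
jl again: taken
ecx=16+17=33
ecx=33-3=30
ebx=3^15=12
eax=1+1=2
cmp eax, 5  (cmp 2,5)
jl again: taken
ecx=30+17=47
ecx=47-12=35
ebx=12^15=3
eax=2+1=3
cmp eax, 5  (cmp 3,5)
jl again: taken
ecx=35+17=52
ecx=52-3=49
ebx=3^15=12
eax=3+1=4
cmp eax, 5  (cmp 4,5)
jl again: taken
ecx=49+17=66
ecx=66-12=54
ebx=12^15=3
eax=4+1=5
cmp eax, 5  (cmp 5,5)
jl again: not taken
halt.
Total executed instructions: 34.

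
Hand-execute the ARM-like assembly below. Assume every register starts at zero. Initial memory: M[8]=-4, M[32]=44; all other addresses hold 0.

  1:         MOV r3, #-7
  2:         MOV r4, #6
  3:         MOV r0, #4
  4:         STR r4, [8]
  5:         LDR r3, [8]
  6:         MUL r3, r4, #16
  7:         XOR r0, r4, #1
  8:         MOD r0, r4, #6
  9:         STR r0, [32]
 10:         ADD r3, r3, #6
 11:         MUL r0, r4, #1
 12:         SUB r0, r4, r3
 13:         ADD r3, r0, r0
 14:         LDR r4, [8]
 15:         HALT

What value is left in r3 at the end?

r3=-7
r4=6
r0=4
STR r4, [8] → M[8]=6
r3=M[8]=6
r3=6*16=96
r0=6^1=7
r0=6%6=0
STR r0, [32] → M[32]=0
r3=96+6=102
r0=6*1=6
r0=6-102=-96
r3=(-96)+(-96)=-192
r4=M[8]=6
halt.

-192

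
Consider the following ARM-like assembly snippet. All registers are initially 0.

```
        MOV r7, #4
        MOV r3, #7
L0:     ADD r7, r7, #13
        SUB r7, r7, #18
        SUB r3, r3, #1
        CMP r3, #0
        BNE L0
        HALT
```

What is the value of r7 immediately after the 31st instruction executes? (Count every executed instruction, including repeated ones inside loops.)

r7=4
r3=7
r7=4+13=17
r7=17-18=-1
r3=7-1=6
CMP r3, #0  (cmp 6,0)
BNE L0: taken
r7=(-1)+13=12
r7=12-18=-6
r3=6-1=5
CMP r3, #0  (cmp 5,0)
BNE L0: taken
r7=(-6)+13=7
r7=7-18=-11
r3=5-1=4
CMP r3, #0  (cmp 4,0)
BNE L0: taken
r7=(-11)+13=2
r7=2-18=-16
r3=4-1=3
CMP r3, #0  (cmp 3,0)
BNE L0: taken
r7=(-16)+13=-3
r7=(-3)-18=-21
r3=3-1=2
CMP r3, #0  (cmp 2,0)
BNE L0: taken
r7=(-21)+13=-8
r7=(-8)-18=-26
r3=2-1=1
CMP r3, #0  (cmp 1,0)
After step 31: r7 = -26.

-26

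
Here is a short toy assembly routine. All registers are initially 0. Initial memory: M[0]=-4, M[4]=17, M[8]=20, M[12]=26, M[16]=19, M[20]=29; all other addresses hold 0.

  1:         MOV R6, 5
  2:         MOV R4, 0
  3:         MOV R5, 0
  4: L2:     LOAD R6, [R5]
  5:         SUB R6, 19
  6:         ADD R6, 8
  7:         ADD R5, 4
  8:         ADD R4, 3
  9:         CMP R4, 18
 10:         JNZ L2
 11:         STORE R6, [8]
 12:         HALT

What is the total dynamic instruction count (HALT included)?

after MOV R6, 5: R6=5
after MOV R4, 0: R4=0
after MOV R5, 0: R5=0
after LOAD R6, [R5]: R6=M[0]=-4
after SUB R6, 19: R6=(-4)-19=-23
after ADD R6, 8: R6=(-23)+8=-15
after ADD R5, 4: R5=0+4=4
after ADD R4, 3: R4=0+3=3
CMP R4, 18  (cmp 3,18)
JNZ L2: taken
after LOAD R6, [R5]: R6=M[4]=17
after SUB R6, 19: R6=17-19=-2
after ADD R6, 8: R6=(-2)+8=6
after ADD R5, 4: R5=4+4=8
after ADD R4, 3: R4=3+3=6
CMP R4, 18  (cmp 6,18)
JNZ L2: taken
after LOAD R6, [R5]: R6=M[8]=20
after SUB R6, 19: R6=20-19=1
after ADD R6, 8: R6=1+8=9
after ADD R5, 4: R5=8+4=12
after ADD R4, 3: R4=6+3=9
CMP R4, 18  (cmp 9,18)
JNZ L2: taken
after LOAD R6, [R5]: R6=M[12]=26
after SUB R6, 19: R6=26-19=7
after ADD R6, 8: R6=7+8=15
after ADD R5, 4: R5=12+4=16
after ADD R4, 3: R4=9+3=12
CMP R4, 18  (cmp 12,18)
JNZ L2: taken
after LOAD R6, [R5]: R6=M[16]=19
after SUB R6, 19: R6=19-19=0
after ADD R6, 8: R6=0+8=8
after ADD R5, 4: R5=16+4=20
after ADD R4, 3: R4=12+3=15
CMP R4, 18  (cmp 15,18)
JNZ L2: taken
after LOAD R6, [R5]: R6=M[20]=29
after SUB R6, 19: R6=29-19=10
after ADD R6, 8: R6=10+8=18
after ADD R5, 4: R5=20+4=24
after ADD R4, 3: R4=15+3=18
CMP R4, 18  (cmp 18,18)
JNZ L2: not taken
STORE R6, [8] → M[8]=18
halt.
Total executed instructions: 47.

47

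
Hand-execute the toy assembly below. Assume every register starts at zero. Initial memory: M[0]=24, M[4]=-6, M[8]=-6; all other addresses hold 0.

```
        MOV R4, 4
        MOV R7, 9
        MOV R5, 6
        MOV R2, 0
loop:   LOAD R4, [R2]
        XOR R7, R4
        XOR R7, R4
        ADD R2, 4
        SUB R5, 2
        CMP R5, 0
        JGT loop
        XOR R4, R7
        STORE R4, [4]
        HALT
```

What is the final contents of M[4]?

MOV R4, 4 → R4=4
MOV R7, 9 → R7=9
MOV R5, 6 → R5=6
MOV R2, 0 → R2=0
LOAD R4, [R2] → R4=M[0]=24
XOR R7, R4 → R7=9^24=17
XOR R7, R4 → R7=17^24=9
ADD R2, 4 → R2=0+4=4
SUB R5, 2 → R5=6-2=4
CMP R5, 0  (cmp 4,0)
JGT loop: taken
LOAD R4, [R2] → R4=M[4]=-6
XOR R7, R4 → R7=9^(-6)=-13
XOR R7, R4 → R7=(-13)^(-6)=9
ADD R2, 4 → R2=4+4=8
SUB R5, 2 → R5=4-2=2
CMP R5, 0  (cmp 2,0)
JGT loop: taken
LOAD R4, [R2] → R4=M[8]=-6
XOR R7, R4 → R7=9^(-6)=-13
XOR R7, R4 → R7=(-13)^(-6)=9
ADD R2, 4 → R2=8+4=12
SUB R5, 2 → R5=2-2=0
CMP R5, 0  (cmp 0,0)
JGT loop: not taken
XOR R4, R7 → R4=(-6)^9=-13
STORE R4, [4] → M[4]=-13
halt.

-13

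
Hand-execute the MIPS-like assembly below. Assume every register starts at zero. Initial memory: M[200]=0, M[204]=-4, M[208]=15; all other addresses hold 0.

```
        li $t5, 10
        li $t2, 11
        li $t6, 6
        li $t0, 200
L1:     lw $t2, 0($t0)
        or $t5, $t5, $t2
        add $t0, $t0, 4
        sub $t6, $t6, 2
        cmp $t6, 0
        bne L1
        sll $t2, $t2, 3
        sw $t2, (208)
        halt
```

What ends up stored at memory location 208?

120

li $t5, 10 → $t5=10
li $t2, 11 → $t2=11
li $t6, 6 → $t6=6
li $t0, 200 → $t0=200
lw $t2, 0($t0) → $t2=M[200]=0
or $t5, $t5, $t2 → $t5=10|0=10
add $t0, $t0, 4 → $t0=200+4=204
sub $t6, $t6, 2 → $t6=6-2=4
cmp $t6, 0  (cmp 4,0)
bne L1: taken
lw $t2, 0($t0) → $t2=M[204]=-4
or $t5, $t5, $t2 → $t5=10|(-4)=-2
add $t0, $t0, 4 → $t0=204+4=208
sub $t6, $t6, 2 → $t6=4-2=2
cmp $t6, 0  (cmp 2,0)
bne L1: taken
lw $t2, 0($t0) → $t2=M[208]=15
or $t5, $t5, $t2 → $t5=(-2)|15=-1
add $t0, $t0, 4 → $t0=208+4=212
sub $t6, $t6, 2 → $t6=2-2=0
cmp $t6, 0  (cmp 0,0)
bne L1: not taken
sll $t2, $t2, 3 → $t2=15<<3=120
sw $t2, (208) → M[208]=120
halt.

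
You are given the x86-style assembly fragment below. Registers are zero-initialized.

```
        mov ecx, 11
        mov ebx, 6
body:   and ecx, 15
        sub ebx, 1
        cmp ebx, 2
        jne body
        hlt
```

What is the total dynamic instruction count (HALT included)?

mov ecx, 11 → ecx=11
mov ebx, 6 → ebx=6
and ecx, 15 → ecx=11&15=11
sub ebx, 1 → ebx=6-1=5
cmp ebx, 2  (cmp 5,2)
jne body: taken
and ecx, 15 → ecx=11&15=11
sub ebx, 1 → ebx=5-1=4
cmp ebx, 2  (cmp 4,2)
jne body: taken
and ecx, 15 → ecx=11&15=11
sub ebx, 1 → ebx=4-1=3
cmp ebx, 2  (cmp 3,2)
jne body: taken
and ecx, 15 → ecx=11&15=11
sub ebx, 1 → ebx=3-1=2
cmp ebx, 2  (cmp 2,2)
jne body: not taken
halt.
Total executed instructions: 19.

19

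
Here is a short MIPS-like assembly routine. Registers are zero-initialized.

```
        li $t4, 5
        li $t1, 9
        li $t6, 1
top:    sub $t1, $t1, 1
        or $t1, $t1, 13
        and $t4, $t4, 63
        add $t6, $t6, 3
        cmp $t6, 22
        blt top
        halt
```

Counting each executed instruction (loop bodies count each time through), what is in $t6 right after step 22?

li $t4, 5 → $t4=5
li $t1, 9 → $t1=9
li $t6, 1 → $t6=1
sub $t1, $t1, 1 → $t1=9-1=8
or $t1, $t1, 13 → $t1=8|13=13
and $t4, $t4, 63 → $t4=5&63=5
add $t6, $t6, 3 → $t6=1+3=4
cmp $t6, 22  (cmp 4,22)
blt top: taken
sub $t1, $t1, 1 → $t1=13-1=12
or $t1, $t1, 13 → $t1=12|13=13
and $t4, $t4, 63 → $t4=5&63=5
add $t6, $t6, 3 → $t6=4+3=7
cmp $t6, 22  (cmp 7,22)
blt top: taken
sub $t1, $t1, 1 → $t1=13-1=12
or $t1, $t1, 13 → $t1=12|13=13
and $t4, $t4, 63 → $t4=5&63=5
add $t6, $t6, 3 → $t6=7+3=10
cmp $t6, 22  (cmp 10,22)
blt top: taken
sub $t1, $t1, 1 → $t1=13-1=12
After step 22: $t6 = 10.

10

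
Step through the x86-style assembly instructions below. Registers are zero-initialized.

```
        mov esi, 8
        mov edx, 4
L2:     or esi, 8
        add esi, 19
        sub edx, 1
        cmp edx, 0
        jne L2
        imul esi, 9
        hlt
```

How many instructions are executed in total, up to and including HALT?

24

esi=8
edx=4
esi=8|8=8
esi=8+19=27
edx=4-1=3
cmp edx, 0  (cmp 3,0)
jne L2: taken
esi=27|8=27
esi=27+19=46
edx=3-1=2
cmp edx, 0  (cmp 2,0)
jne L2: taken
esi=46|8=46
esi=46+19=65
edx=2-1=1
cmp edx, 0  (cmp 1,0)
jne L2: taken
esi=65|8=73
esi=73+19=92
edx=1-1=0
cmp edx, 0  (cmp 0,0)
jne L2: not taken
esi=92*9=828
halt.
Total executed instructions: 24.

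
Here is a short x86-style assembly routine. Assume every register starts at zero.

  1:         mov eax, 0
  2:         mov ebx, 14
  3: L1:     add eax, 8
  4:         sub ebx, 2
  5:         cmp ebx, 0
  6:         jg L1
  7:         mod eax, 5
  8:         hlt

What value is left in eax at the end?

1

mov eax, 0 → eax=0
mov ebx, 14 → ebx=14
add eax, 8 → eax=0+8=8
sub ebx, 2 → ebx=14-2=12
cmp ebx, 0  (cmp 12,0)
jg L1: taken
add eax, 8 → eax=8+8=16
sub ebx, 2 → ebx=12-2=10
cmp ebx, 0  (cmp 10,0)
jg L1: taken
add eax, 8 → eax=16+8=24
sub ebx, 2 → ebx=10-2=8
cmp ebx, 0  (cmp 8,0)
jg L1: taken
add eax, 8 → eax=24+8=32
sub ebx, 2 → ebx=8-2=6
cmp ebx, 0  (cmp 6,0)
jg L1: taken
add eax, 8 → eax=32+8=40
sub ebx, 2 → ebx=6-2=4
cmp ebx, 0  (cmp 4,0)
jg L1: taken
add eax, 8 → eax=40+8=48
sub ebx, 2 → ebx=4-2=2
cmp ebx, 0  (cmp 2,0)
jg L1: taken
add eax, 8 → eax=48+8=56
sub ebx, 2 → ebx=2-2=0
cmp ebx, 0  (cmp 0,0)
jg L1: not taken
mod eax, 5 → eax=56%5=1
halt.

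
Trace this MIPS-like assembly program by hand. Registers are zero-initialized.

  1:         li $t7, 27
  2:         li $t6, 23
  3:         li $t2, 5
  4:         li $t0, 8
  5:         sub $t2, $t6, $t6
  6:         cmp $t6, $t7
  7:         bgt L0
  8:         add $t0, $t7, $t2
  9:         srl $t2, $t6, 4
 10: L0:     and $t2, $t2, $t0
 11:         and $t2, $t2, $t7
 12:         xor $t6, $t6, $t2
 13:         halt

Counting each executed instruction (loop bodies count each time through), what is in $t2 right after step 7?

0

after li $t7, 27: $t7=27
after li $t6, 23: $t6=23
after li $t2, 5: $t2=5
after li $t0, 8: $t0=8
after sub $t2, $t6, $t6: $t2=23-23=0
cmp $t6, $t7  (cmp 23,27)
bgt L0: not taken
After step 7: $t2 = 0.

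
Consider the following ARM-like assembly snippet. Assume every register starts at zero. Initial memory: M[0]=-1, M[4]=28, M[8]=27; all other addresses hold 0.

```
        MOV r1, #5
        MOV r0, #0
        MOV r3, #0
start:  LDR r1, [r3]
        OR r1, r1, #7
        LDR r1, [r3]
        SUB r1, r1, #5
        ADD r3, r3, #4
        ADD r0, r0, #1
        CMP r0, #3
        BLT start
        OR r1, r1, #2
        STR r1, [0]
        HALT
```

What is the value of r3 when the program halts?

after MOV r1, #5: r1=5
after MOV r0, #0: r0=0
after MOV r3, #0: r3=0
after LDR r1, [r3]: r1=M[0]=-1
after OR r1, r1, #7: r1=(-1)|7=-1
after LDR r1, [r3]: r1=M[0]=-1
after SUB r1, r1, #5: r1=(-1)-5=-6
after ADD r3, r3, #4: r3=0+4=4
after ADD r0, r0, #1: r0=0+1=1
CMP r0, #3  (cmp 1,3)
BLT start: taken
after LDR r1, [r3]: r1=M[4]=28
after OR r1, r1, #7: r1=28|7=31
after LDR r1, [r3]: r1=M[4]=28
after SUB r1, r1, #5: r1=28-5=23
after ADD r3, r3, #4: r3=4+4=8
after ADD r0, r0, #1: r0=1+1=2
CMP r0, #3  (cmp 2,3)
BLT start: taken
after LDR r1, [r3]: r1=M[8]=27
after OR r1, r1, #7: r1=27|7=31
after LDR r1, [r3]: r1=M[8]=27
after SUB r1, r1, #5: r1=27-5=22
after ADD r3, r3, #4: r3=8+4=12
after ADD r0, r0, #1: r0=2+1=3
CMP r0, #3  (cmp 3,3)
BLT start: not taken
after OR r1, r1, #2: r1=22|2=22
STR r1, [0] → M[0]=22
halt.

12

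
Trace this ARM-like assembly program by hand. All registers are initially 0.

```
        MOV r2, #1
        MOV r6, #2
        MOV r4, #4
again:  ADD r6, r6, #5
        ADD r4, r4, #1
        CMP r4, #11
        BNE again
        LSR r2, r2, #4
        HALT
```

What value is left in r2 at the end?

0

MOV r2, #1 → r2=1
MOV r6, #2 → r6=2
MOV r4, #4 → r4=4
ADD r6, r6, #5 → r6=2+5=7
ADD r4, r4, #1 → r4=4+1=5
CMP r4, #11  (cmp 5,11)
BNE again: taken
ADD r6, r6, #5 → r6=7+5=12
ADD r4, r4, #1 → r4=5+1=6
CMP r4, #11  (cmp 6,11)
BNE again: taken
ADD r6, r6, #5 → r6=12+5=17
ADD r4, r4, #1 → r4=6+1=7
CMP r4, #11  (cmp 7,11)
BNE again: taken
ADD r6, r6, #5 → r6=17+5=22
ADD r4, r4, #1 → r4=7+1=8
CMP r4, #11  (cmp 8,11)
BNE again: taken
ADD r6, r6, #5 → r6=22+5=27
ADD r4, r4, #1 → r4=8+1=9
CMP r4, #11  (cmp 9,11)
BNE again: taken
ADD r6, r6, #5 → r6=27+5=32
ADD r4, r4, #1 → r4=9+1=10
CMP r4, #11  (cmp 10,11)
BNE again: taken
ADD r6, r6, #5 → r6=32+5=37
ADD r4, r4, #1 → r4=10+1=11
CMP r4, #11  (cmp 11,11)
BNE again: not taken
LSR r2, r2, #4 → r2=1>>4=0
halt.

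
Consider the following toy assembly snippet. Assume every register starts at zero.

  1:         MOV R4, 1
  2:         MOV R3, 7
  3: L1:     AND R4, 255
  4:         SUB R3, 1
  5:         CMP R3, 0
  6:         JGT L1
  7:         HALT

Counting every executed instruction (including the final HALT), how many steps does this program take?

31

MOV R4, 1 → R4=1
MOV R3, 7 → R3=7
AND R4, 255 → R4=1&255=1
SUB R3, 1 → R3=7-1=6
CMP R3, 0  (cmp 6,0)
JGT L1: taken
AND R4, 255 → R4=1&255=1
SUB R3, 1 → R3=6-1=5
CMP R3, 0  (cmp 5,0)
JGT L1: taken
AND R4, 255 → R4=1&255=1
SUB R3, 1 → R3=5-1=4
CMP R3, 0  (cmp 4,0)
JGT L1: taken
AND R4, 255 → R4=1&255=1
SUB R3, 1 → R3=4-1=3
CMP R3, 0  (cmp 3,0)
JGT L1: taken
AND R4, 255 → R4=1&255=1
SUB R3, 1 → R3=3-1=2
CMP R3, 0  (cmp 2,0)
JGT L1: taken
AND R4, 255 → R4=1&255=1
SUB R3, 1 → R3=2-1=1
CMP R3, 0  (cmp 1,0)
JGT L1: taken
AND R4, 255 → R4=1&255=1
SUB R3, 1 → R3=1-1=0
CMP R3, 0  (cmp 0,0)
JGT L1: not taken
halt.
Total executed instructions: 31.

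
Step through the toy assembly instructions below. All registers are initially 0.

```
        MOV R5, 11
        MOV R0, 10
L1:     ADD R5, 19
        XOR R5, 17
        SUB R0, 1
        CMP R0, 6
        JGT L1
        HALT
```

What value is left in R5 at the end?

MOV R5, 11 → R5=11
MOV R0, 10 → R0=10
ADD R5, 19 → R5=11+19=30
XOR R5, 17 → R5=30^17=15
SUB R0, 1 → R0=10-1=9
CMP R0, 6  (cmp 9,6)
JGT L1: taken
ADD R5, 19 → R5=15+19=34
XOR R5, 17 → R5=34^17=51
SUB R0, 1 → R0=9-1=8
CMP R0, 6  (cmp 8,6)
JGT L1: taken
ADD R5, 19 → R5=51+19=70
XOR R5, 17 → R5=70^17=87
SUB R0, 1 → R0=8-1=7
CMP R0, 6  (cmp 7,6)
JGT L1: taken
ADD R5, 19 → R5=87+19=106
XOR R5, 17 → R5=106^17=123
SUB R0, 1 → R0=7-1=6
CMP R0, 6  (cmp 6,6)
JGT L1: not taken
halt.

123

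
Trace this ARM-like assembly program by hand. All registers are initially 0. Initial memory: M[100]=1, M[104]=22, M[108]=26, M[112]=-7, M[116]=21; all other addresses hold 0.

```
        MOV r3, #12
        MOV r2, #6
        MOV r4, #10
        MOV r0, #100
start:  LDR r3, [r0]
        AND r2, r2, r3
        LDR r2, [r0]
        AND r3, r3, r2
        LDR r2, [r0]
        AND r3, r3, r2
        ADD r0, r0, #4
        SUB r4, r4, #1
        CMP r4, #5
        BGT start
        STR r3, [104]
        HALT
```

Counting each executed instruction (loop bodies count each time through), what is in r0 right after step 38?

after MOV r3, #12: r3=12
after MOV r2, #6: r2=6
after MOV r4, #10: r4=10
after MOV r0, #100: r0=100
after LDR r3, [r0]: r3=M[100]=1
after AND r2, r2, r3: r2=6&1=0
after LDR r2, [r0]: r2=M[100]=1
after AND r3, r3, r2: r3=1&1=1
after LDR r2, [r0]: r2=M[100]=1
after AND r3, r3, r2: r3=1&1=1
after ADD r0, r0, #4: r0=100+4=104
after SUB r4, r4, #1: r4=10-1=9
CMP r4, #5  (cmp 9,5)
BGT start: taken
after LDR r3, [r0]: r3=M[104]=22
after AND r2, r2, r3: r2=1&22=0
after LDR r2, [r0]: r2=M[104]=22
after AND r3, r3, r2: r3=22&22=22
after LDR r2, [r0]: r2=M[104]=22
after AND r3, r3, r2: r3=22&22=22
after ADD r0, r0, #4: r0=104+4=108
after SUB r4, r4, #1: r4=9-1=8
CMP r4, #5  (cmp 8,5)
BGT start: taken
after LDR r3, [r0]: r3=M[108]=26
after AND r2, r2, r3: r2=22&26=18
after LDR r2, [r0]: r2=M[108]=26
after AND r3, r3, r2: r3=26&26=26
after LDR r2, [r0]: r2=M[108]=26
after AND r3, r3, r2: r3=26&26=26
after ADD r0, r0, #4: r0=108+4=112
after SUB r4, r4, #1: r4=8-1=7
CMP r4, #5  (cmp 7,5)
BGT start: taken
after LDR r3, [r0]: r3=M[112]=-7
after AND r2, r2, r3: r2=26&(-7)=24
after LDR r2, [r0]: r2=M[112]=-7
after AND r3, r3, r2: r3=(-7)&(-7)=-7
After step 38: r0 = 112.

112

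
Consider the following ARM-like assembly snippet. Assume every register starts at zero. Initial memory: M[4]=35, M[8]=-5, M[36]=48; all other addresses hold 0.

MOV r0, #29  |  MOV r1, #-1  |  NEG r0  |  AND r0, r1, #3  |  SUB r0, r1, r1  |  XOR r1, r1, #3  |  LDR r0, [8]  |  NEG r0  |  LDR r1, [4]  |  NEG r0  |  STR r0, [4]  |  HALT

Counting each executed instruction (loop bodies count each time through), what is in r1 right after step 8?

-4

MOV r0, #29 → r0=29
MOV r1, #-1 → r1=-1
NEG r0 → r0=-(29)=-29
AND r0, r1, #3 → r0=(-1)&3=3
SUB r0, r1, r1 → r0=(-1)-(-1)=0
XOR r1, r1, #3 → r1=(-1)^3=-4
LDR r0, [8] → r0=M[8]=-5
NEG r0 → r0=-(-5)=5
After step 8: r1 = -4.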